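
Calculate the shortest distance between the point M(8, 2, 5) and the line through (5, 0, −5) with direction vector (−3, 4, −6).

Direction vector d = (−3, 4, −6).
AP = (3, 2, 10); AP·d = -61, |AP|² = 113, |d|² = 61.
distance² = |AP|² − (AP·d)²/|d|² = 113 − 3721/61 = 52, so the distance is 2√13.

2√13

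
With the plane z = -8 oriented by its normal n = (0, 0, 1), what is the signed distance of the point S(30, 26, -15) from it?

n·S − (-8) = -7.
|n| = 1, so the signed distance is -7/1 = -7.

-7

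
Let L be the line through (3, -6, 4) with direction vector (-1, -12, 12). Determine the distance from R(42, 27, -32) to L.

3√145

Direction vector d = (-1, -12, 12).
AP = (39, 33, -36), and AP × d = (-36, -432, -435).
|AP × d|² = 377145 and |d|² = 289, so the distance is √(377145/289) = √1305 = 3√145.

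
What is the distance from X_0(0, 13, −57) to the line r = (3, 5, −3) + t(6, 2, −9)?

9√13

Direction vector d = (6, 2, −9).
AP = (−3, 8, −54); AP·d = 484, |AP|² = 2989, |d|² = 121.
distance² = |AP|² − (AP·d)²/|d|² = 2989 − 234256/121 = 1053, so the distance is 9√13.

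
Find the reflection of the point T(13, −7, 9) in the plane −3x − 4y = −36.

n = (−3, −4, 0), |n|² = 25, n·T − (-36) = 25, so t = 25/25 = 1.
Foot F = T − 1·n = (16, −3, 9); the reflection is 2F − T = (19, 1, 9).

(19, 1, 9)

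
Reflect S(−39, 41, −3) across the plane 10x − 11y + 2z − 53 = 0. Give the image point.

(41, -47, 13)

With n = (10, −11, 2), the signed offset is (n·S − 53)/|n|² = -900/225 = -4.
S' = S − 2t·n = (−39, 41, −3) − (-8)·(10, −11, 2) = (41, −47, 13).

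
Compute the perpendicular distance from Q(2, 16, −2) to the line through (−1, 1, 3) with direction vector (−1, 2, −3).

Direction vector d = (−1, 2, −3).
AP = (3, 15, −5); AP·d = 42, |AP|² = 259, |d|² = 14.
distance² = |AP|² − (AP·d)²/|d|² = 259 − 1764/14 = 133, so the distance is √133.

√133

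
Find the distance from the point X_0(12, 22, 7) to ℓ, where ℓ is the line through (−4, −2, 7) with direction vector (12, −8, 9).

8√13

Direction vector d = (12, −8, 9).
AP = (16, 24, 0); AP·d = 0, |AP|² = 832, |d|² = 289.
distance² = |AP|² − (AP·d)²/|d|² = 832 − 0/289 = 832, so the distance is 8√13.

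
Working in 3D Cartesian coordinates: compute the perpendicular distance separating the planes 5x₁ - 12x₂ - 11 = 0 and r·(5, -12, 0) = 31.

Both planes have normal n = (5, -12, 0), |n| = 13. Any point on the first plane is at distance |31 − 11|/|n| = 20/13 from the second.

20/13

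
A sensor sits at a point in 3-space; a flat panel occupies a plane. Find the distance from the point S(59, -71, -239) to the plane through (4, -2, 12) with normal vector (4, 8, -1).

9

The plane has equation n·(r − (4, -2, 12)) = 0, i.e. n·r = -12.
Then n·(59, -71, -239) - (-12) = -81.
|n| = √(16 + 64 + 1) = 9, so the distance is |-81|/9 = 9.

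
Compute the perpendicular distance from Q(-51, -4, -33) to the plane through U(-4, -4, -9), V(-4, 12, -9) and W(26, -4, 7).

UV = (0, 16, 0) and UW = (30, 0, 16), so a normal is n = UV × UW = (256, 0, -480).
n = (256, 0, -480); n·P − 3296 = -512; |n| = 544; distance = 512/544 = 16/17.

16/17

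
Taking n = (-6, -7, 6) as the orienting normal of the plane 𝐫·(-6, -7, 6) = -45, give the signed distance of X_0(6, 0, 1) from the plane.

15/11

n·X_0 − (-45) = 15.
|n| = 11, so the signed distance is 15/11.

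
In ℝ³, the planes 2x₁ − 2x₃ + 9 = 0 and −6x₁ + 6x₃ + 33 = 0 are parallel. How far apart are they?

5√2

Divide the second equation by -3 to match normals: 2x₁ − 2x₃ = 11.
With common normal n = (2, 0, −2) (|n| = 2√2), the distance is |(-9) − 11|/|n| = 20/(2√2) = 5√2.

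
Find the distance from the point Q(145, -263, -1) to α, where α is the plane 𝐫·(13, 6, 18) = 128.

Normal vector n = (13, 6, 18), and n·(145, -263, -1) - 128 = 161.
|n| = √(169 + 36 + 324) = 23, so the distance is |161|/23 = 7.

7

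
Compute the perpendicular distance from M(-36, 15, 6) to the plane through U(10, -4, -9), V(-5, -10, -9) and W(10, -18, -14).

UV = (-15, -6, 0) and UW = (0, -14, -5), so a normal is n = UV × UW = (30, -75, 210).
Then n·(-36, 15, 6) - (-1290) = 345.
|n| = √(900 + 5625 + 44100) = 225, so the distance is |345|/225 = 23/15.

23/15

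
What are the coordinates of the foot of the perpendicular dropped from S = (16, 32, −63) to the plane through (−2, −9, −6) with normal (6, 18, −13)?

The perpendicular from S has direction n = (6, 18, −13): r = (16, 32, −63) + t(6, 18, −13).
Substitute into the plane: n·(S + tn) = -96 gives 1491 + 529t = -96, so t = -3.
Foot = (16, 32, −63) + (-3)·(6, 18, −13) = (−2, −22, −24).

(-2, -22, -24)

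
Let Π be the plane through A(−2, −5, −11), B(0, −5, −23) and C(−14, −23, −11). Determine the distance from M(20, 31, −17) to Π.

18√53/53

AB = (2, 0, −12) and AC = (−12, −18, 0), so a normal is n = AB × AC = (−216, 144, −36).
Then n·(20, 31, −17) − 108 = 648.
|n| = √(46656 + 20736 + 1296) = 36√53, so the distance is |648|/(36√53) = 18/√53.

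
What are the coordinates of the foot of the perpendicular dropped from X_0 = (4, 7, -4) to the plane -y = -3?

n = (0, -1, 0), |n|² = 1, and n·X_0 − (-3) = -4.
t = -4/1 = -4, so the foot is X_0 − t·n = (4, 7, -4) − (-4)·(0, -1, 0) = (4, 3, -4).

(4, 3, -4)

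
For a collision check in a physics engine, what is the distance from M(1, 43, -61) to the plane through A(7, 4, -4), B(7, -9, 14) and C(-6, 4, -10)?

AB = (0, -13, 18) and AC = (-13, 0, -6), so a normal is n = AB × AC = (78, -234, -169).
d = |78·1 + (-234)·43 + (-169)·(-61) − 286| / √(6084 + 54756 + 28561) = |39| / 299 = 3/23.

3/23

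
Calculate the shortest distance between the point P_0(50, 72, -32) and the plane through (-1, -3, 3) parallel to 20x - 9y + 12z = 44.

Parallel planes share the normal n = (20, -9, 12); since (-1, -3, 3) lies on the plane, its equation is 20x - 9y + 12z = 43.
Then n·(50, 72, -32) - 43 = -75.
|n| = √(400 + 81 + 144) = 25, so the distance is |-75|/25 = 3.

3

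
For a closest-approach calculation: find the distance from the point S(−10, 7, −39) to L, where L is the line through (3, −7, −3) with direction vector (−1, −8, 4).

2√233

Direction vector d = (−1, −8, 4).
AP = (−13, 14, −36); AP·d = -243, |AP|² = 1661, |d|² = 81.
distance² = |AP|² − (AP·d)²/|d|² = 1661 − 59049/81 = 932, so the distance is 2√233.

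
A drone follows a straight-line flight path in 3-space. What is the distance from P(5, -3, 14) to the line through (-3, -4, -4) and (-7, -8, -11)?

A direction vector is d = (-4, -4, -7).
AP = (8, 1, 18), and AP × d = (65, -16, -28).
|AP × d|² = 5265 and |d|² = 81, so the distance is √(5265/81) = √65.

√65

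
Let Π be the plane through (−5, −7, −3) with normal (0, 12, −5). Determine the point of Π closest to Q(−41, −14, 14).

The perpendicular from Q has direction n = (0, 12, −5): r = (−41, −14, 14) + μ(0, 12, −5).
Substitute into the plane: n·(Q + μn) = -69 gives -238 + 169μ = -69, so μ = 1.
Foot = (−41, −14, 14) + 1·(0, 12, −5) = (−41, −2, 9).

(-41, -2, 9)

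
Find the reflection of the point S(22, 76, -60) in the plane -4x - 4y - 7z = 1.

(74/3, 236/3, -166/3)

n = (-4, -4, -7), |n|² = 81, n·S − 1 = 27, so t = 27/81 = 1/3.
Foot F = S − (1/3)·n = (70/3, 232/3, -173/3); the reflection is 2F − S = (74/3, 236/3, -166/3).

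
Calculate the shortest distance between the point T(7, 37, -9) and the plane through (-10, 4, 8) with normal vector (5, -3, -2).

The plane has equation n·(r − (-10, 4, 8)) = 0, i.e. n·r = -78.
d = |5·7 + (-3)·37 + (-2)·(-9) − (-78)| / √(25 + 9 + 4) = |20| / √38 = 20/√38.

20/√38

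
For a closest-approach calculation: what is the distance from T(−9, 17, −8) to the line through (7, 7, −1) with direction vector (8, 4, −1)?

Direction vector d = (8, 4, −1).
AP = (−16, 10, −7); AP·d = -81, |AP|² = 405, |d|² = 81.
distance² = |AP|² − (AP·d)²/|d|² = 405 − 6561/81 = 324, so the distance is 18.

18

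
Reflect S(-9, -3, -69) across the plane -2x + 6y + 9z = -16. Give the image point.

(-29, 57, 21)

n = (-2, 6, 9), |n|² = 121, n·S − (-16) = -605, so t = -605/121 = -5.
Foot F = S − (-5)·n = (-19, 27, -24); the reflection is 2F − S = (-29, 57, 21).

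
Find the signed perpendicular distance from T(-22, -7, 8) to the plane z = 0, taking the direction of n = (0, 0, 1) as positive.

8

n·T − 0 = 8.
|n| = 1, so the signed distance is 8/1 = 8.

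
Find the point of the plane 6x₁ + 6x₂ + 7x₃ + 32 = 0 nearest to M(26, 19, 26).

(2, -5, -2)

The perpendicular from M has direction n = (6, 6, 7): r = (26, 19, 26) + t(6, 6, 7).
Substitute into the plane: n·(M + tn) = -32 gives 452 + 121t = -32, so t = -4.
Foot = (26, 19, 26) + (-4)·(6, 6, 7) = (2, −5, −2).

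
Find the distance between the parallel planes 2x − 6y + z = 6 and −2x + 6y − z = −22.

Divide the second equation by -1 to match normals: 2x − 6y + z = 22.
Both planes have normal n = (2, −6, 1), |n| = √41. Any point on the first plane is at distance |22 − 6|/|n| = 16/√41 = 16√41/41 from the second.

16√41/41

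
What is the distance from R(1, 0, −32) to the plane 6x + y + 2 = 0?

8√37/37

Normal vector n = (6, 1, 0), and n·(1, 0, −32) − (−2) = 8.
|n| = √(36 + 1 + 0) = √37, so the distance is |8|/√37 = 8/√37.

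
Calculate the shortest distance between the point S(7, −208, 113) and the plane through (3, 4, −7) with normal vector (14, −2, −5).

8

The plane has equation n·(r − (3, 4, −7)) = 0, i.e. n·r = 69.
Then n·(7, −208, 113) − 69 = −120.
|n| = √(196 + 4 + 25) = 15, so the distance is |-120|/15 = 8.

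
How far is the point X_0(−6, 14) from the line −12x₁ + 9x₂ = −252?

The normal to the line is n = (−12, 9) with |n| = 15.
|n·X_0 − (-252)| = |198 − (-252)| = 450, so the distance is 450/15 = 30.

30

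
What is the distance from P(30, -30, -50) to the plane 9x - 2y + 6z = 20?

Normal vector n = (9, -2, 6), and n·(30, -30, -50) - 20 = 10.
|n| = √(81 + 4 + 36) = 11, so the distance is |10|/11 = 10/11.

10/11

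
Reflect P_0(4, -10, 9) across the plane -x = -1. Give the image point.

(-2, -10, 9)

With n = (-1, 0, 0), the signed offset is (n·P_0 − (-1))/|n|² = -3/1 = -3.
P_0' = P_0 − 2t·n = (4, -10, 9) − (-6)·(-1, 0, 0) = (-2, -10, 9).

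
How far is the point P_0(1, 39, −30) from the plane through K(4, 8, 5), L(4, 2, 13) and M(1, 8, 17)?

17/13

KL = (0, −6, 8) and KM = (−3, 0, 12), so a normal is n = KL × KM = (−72, −24, −18).
d = |(-72)·1 + (-24)·39 + (-18)·(-30) − (-570)| / √(5184 + 576 + 324) = |102| / 78 = 17/13.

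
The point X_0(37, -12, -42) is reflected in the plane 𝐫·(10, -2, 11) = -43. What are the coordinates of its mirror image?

n = (10, -2, 11), |n|² = 225, n·X_0 − (-43) = -25, so t = -25/225 = -1/9.
Foot F = X_0 − (-1/9)·n = (343/9, -110/9, -367/9); the reflection is 2F − X_0 = (353/9, -112/9, -356/9).

(353/9, -112/9, -356/9)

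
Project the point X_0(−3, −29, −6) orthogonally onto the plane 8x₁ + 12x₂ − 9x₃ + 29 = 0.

(5, -17, -15)

The perpendicular from X_0 has direction n = (8, 12, −9): r = (−3, −29, −6) + μ(8, 12, −9).
Substitute into the plane: n·(X_0 + μn) = -29 gives -318 + 289μ = -29, so μ = 1.
Foot = (−3, −29, −6) + 1·(8, 12, −9) = (5, −17, −15).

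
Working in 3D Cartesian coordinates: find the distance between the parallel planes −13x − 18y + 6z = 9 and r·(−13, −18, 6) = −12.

21/23

With common normal n = (−13, −18, 6) (|n| = 23), the distance is |9 − (-12)|/|n| = 21/23.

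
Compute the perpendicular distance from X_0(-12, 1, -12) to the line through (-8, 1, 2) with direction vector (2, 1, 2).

Direction vector d = (2, 1, 2).
AP = (-4, 0, -14), and AP × d = (14, -20, -4).
|AP × d|² = 612 and |d|² = 9, so the distance is √(612/9) = √68 = 2√17.

2√17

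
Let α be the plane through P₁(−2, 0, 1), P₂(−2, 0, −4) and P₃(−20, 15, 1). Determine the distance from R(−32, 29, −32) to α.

24√61/61

P₁P₂ = (0, 0, −5) and P₁P₃ = (−18, 15, 0), so a normal is n = P₁P₂ × P₁P₃ = (75, 90, 0).
d = |75·(-32) + 90·29 − (-150)| / √(5625 + 8100 + 0) = |360| / (15√61) = 24/√61.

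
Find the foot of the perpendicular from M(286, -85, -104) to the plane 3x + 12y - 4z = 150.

n = (3, 12, -4), |n|² = 169, and n·M − 150 = 104.
t = 104/169 = 8/13, so the foot is M − t·n = (286, -85, -104) − (8/13)·(3, 12, -4) = (3694/13, -1201/13, -1320/13).

(3694/13, -1201/13, -1320/13)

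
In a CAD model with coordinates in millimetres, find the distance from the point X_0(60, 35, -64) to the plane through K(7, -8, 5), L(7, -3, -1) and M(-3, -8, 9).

19/√65

KL = (0, 5, -6) and KM = (-10, 0, 4), so a normal is n = KL × KM = (20, 60, 50).
d = |20·60 + 60·35 + 50·(-64) − (-90)| / √(400 + 3600 + 2500) = |190| / (10√65) = 19/√65.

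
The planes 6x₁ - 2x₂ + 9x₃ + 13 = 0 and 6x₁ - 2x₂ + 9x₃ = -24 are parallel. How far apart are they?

With common normal n = (6, -2, 9) (|n| = 11), the distance is |(-13) − (-24)|/|n| = 11/11 = 1.

1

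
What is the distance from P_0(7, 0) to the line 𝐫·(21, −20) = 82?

65/29

d = |21·7 + (-20)·0 − 82| / √(441 + 400) = |65|/29 = 65/29.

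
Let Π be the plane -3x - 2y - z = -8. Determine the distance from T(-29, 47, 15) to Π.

Normal vector n = (-3, -2, -1), and n·(-29, 47, 15) - (-8) = -14.
|n| = √(9 + 4 + 1) = √14, so the distance is |-14|/√14 = √14.

√14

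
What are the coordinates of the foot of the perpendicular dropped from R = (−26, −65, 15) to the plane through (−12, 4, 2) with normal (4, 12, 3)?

The perpendicular from R has direction n = (4, 12, 3): r = (−26, −65, 15) + μ(4, 12, 3).
Substitute into the plane: n·(R + μn) = 6 gives -839 + 169μ = 6, so μ = 5.
Foot = (−26, −65, 15) + 5·(4, 12, 3) = (−6, −5, 30).

(-6, -5, 30)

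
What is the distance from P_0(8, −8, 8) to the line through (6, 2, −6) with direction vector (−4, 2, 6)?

2√61

Direction vector d = (−4, 2, 6).
AP = (2, −10, 14), and AP × d = (−88, −68, −36).
|AP × d|² = 13664 and |d|² = 56, so the distance is √(13664/56) = √244 = 2√61.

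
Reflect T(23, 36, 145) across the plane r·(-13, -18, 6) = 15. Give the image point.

(425/23, 684/23, 3383/23)

With n = (-13, -18, 6), the signed offset is (n·T − 15)/|n|² = -92/529 = -4/23.
T' = T − 2t·n = (23, 36, 145) − (-8/23)·(-13, -18, 6) = (425/23, 684/23, 3383/23).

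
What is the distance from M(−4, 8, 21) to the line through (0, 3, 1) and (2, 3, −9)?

5

A direction vector is d = (2, 0, −10).
AP = (−4, 5, 20), and AP × d = (−50, 0, −10).
|AP × d|² = 2600 and |d|² = 104, so the distance is √(2600/104) = √25 = 5.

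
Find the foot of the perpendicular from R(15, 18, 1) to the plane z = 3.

(15, 18, 3)

The perpendicular from R has direction n = (0, 0, 1): r = (15, 18, 1) + t(0, 0, 1).
Substitute into the plane: n·(R + tn) = 3 gives 1 + 1t = 3, so t = 2.
Foot = (15, 18, 1) + 2·(0, 0, 1) = (15, 18, 3).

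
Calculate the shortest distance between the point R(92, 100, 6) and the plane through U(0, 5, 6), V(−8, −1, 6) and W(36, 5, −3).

UV = (−8, −6, 0) and UW = (36, 0, −9), so a normal is n = UV × UW = (54, −72, 216).
d = |54·92 + (-72)·100 + 216·6 − 936| / √(2916 + 5184 + 46656) = |-1872| / 234 = 8.

8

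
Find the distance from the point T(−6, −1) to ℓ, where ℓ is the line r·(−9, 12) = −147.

d = |(-9)·(-6) + 12·(-1) − (-147)| / √(81 + 144) = |189|/15 = 63/5.

63/5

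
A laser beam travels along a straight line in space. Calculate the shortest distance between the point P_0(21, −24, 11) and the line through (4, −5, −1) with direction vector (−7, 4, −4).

√65

Direction vector d = (−7, 4, −4).
AP = (17, −19, 12), and AP × d = (28, −16, −65).
|AP × d|² = 5265 and |d|² = 81, so the distance is √(5265/81) = √65.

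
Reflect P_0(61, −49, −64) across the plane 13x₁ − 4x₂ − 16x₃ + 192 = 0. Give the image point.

(-69, -9, 96)

n = (13, −4, −16), |n|² = 441, n·P_0 − (-192) = 2205, so t = 2205/441 = 5.
Foot F = P_0 − 5·n = (−4, −29, 16); the reflection is 2F − P_0 = (−69, −9, 96).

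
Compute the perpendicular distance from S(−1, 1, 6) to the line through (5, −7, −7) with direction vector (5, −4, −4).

√41

Direction vector d = (5, −4, −4).
AP = (−6, 8, 13), and AP × d = (20, 41, −16).
|AP × d|² = 2337 and |d|² = 57, so the distance is √(2337/57) = √41.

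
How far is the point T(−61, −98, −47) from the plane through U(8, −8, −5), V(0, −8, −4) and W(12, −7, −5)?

5

UV = (−8, 0, 1) and UW = (4, 1, 0), so a normal is n = UV × UW = (−1, 4, −8).
d = |(-1)·(-61) + 4·(-98) + (-8)·(-47) − 0| / √(1 + 16 + 64) = |45| / 9 = 5.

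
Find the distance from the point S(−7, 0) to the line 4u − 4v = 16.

11/√2

The normal to the line is n = (4, −4) with |n| = 4√2.
|n·S − 16| = |-28 − 16| = 44, so the distance is 44/(4√2) = 11/√2.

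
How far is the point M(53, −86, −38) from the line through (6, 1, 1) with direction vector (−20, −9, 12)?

Direction vector d = (−20, −9, 12).
AP = (47, −87, −39); AP·d = -625, |AP|² = 11299, |d|² = 625.
distance² = |AP|² − (AP·d)²/|d|² = 11299 − 390625/625 = 10674, so the distance is 3√1186.

3√1186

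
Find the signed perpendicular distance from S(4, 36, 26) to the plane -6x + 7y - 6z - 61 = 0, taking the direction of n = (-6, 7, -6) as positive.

1

n·S − 61 = 11.
|n| = 11, so the signed distance is 11/11 = 1.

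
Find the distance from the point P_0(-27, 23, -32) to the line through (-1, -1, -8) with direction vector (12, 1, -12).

2√457

Direction vector d = (12, 1, -12).
AP = (-26, 24, -24), and AP × d = (-264, -600, -314).
|AP × d|² = 528292 and |d|² = 289, so the distance is √(528292/289) = √1828 = 2√457.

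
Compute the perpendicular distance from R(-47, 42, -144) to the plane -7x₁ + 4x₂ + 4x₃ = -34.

d = |(-7)·(-47) + 4·42 + 4·(-144) − (-34)| / √(49 + 16 + 16) = |-45| / 9 = 5.

5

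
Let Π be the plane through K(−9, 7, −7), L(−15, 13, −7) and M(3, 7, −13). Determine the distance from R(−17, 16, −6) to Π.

√6/2

KL = (−6, 6, 0) and KM = (12, 0, −6), so a normal is n = KL × KM = (−36, −36, −72).
Then n·(−17, 16, −6) − 576 = −108.
|n| = √(1296 + 1296 + 5184) = 36√6, so the distance is |-108|/(36√6) = 3/√6.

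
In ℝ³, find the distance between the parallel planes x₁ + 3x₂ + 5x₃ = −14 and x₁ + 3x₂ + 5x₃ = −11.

3√35/35

Both planes have normal n = (1, 3, 5), |n| = √35. Any point on the first plane is at distance |(-11) − (-14)|/|n| = 3/√35 from the second.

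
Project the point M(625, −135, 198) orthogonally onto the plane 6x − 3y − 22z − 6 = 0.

n = (6, −3, −22), |n|² = 529, and n·M − 6 = -207.
t = -207/529 = -9/23, so the foot is M − t·n = (625, −135, 198) − (-9/23)·(6, −3, −22) = (14429/23, −3132/23, 4356/23).

(14429/23, -3132/23, 4356/23)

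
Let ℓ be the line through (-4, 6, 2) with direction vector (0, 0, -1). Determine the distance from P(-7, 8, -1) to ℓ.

√13

Direction vector d = (0, 0, -1).
AP = (-3, 2, -3), and AP × d = (-2, -3, 0).
|AP × d|² = 13 and |d|² = 1, so the distance is √13.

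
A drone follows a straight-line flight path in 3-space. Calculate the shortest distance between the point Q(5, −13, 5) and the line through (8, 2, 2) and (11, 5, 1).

6√2

A direction vector is d = (3, 3, −1).
AP = (−3, −15, 3); AP·d = -57, |AP|² = 243, |d|² = 19.
distance² = |AP|² − (AP·d)²/|d|² = 243 − 3249/19 = 72, so the distance is 6√2.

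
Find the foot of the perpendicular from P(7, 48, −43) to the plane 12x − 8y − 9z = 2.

(59/17, 856/17, -686/17)

n = (12, −8, −9), |n|² = 289, and n·P − 2 = 85.
t = 85/289 = 5/17, so the foot is P − t·n = (7, 48, −43) − (5/17)·(12, −8, −9) = (59/17, 856/17, −686/17).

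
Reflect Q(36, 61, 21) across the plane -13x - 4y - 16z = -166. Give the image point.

(-16, 45, -43)

With n = (-13, -4, -16), the signed offset is (n·Q − (-166))/|n|² = -882/441 = -2.
Q' = Q − 2t·n = (36, 61, 21) − (-4)·(-13, -4, -16) = (-16, 45, -43).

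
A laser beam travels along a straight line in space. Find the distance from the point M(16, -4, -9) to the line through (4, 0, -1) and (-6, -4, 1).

2√26

A direction vector is d = (-10, -4, 2).
AP = (12, -4, -8); AP·d = -120, |AP|² = 224, |d|² = 120.
distance² = |AP|² − (AP·d)²/|d|² = 224 − 14400/120 = 104, so the distance is 2√26.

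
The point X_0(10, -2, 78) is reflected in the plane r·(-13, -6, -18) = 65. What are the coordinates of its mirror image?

(-68, -38, -30)

n = (-13, -6, -18), |n|² = 529, n·X_0 − 65 = -1587, so t = -1587/529 = -3.
Foot F = X_0 − (-3)·n = (-29, -20, 24); the reflection is 2F − X_0 = (-68, -38, -30).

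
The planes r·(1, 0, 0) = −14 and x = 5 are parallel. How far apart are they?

19

With common normal n = (1, 0, 0) (|n| = 1), the distance is |(-14) − 5|/|n| = 19/1 = 19.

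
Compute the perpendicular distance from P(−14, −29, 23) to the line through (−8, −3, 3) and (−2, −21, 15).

6√6

A direction vector is d = (6, −18, 12).
AP = (−6, −26, 20), and AP × d = (48, 192, 264).
|AP × d|² = 108864 and |d|² = 504, so the distance is √(108864/504) = √216 = 6√6.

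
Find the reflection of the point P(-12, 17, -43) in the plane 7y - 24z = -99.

With n = (0, 7, -24), the signed offset is (n·P − (-99))/|n|² = 1250/625 = 2.
P' = P − 2t·n = (-12, 17, -43) − 4·(0, 7, -24) = (-12, -11, 53).

(-12, -11, 53)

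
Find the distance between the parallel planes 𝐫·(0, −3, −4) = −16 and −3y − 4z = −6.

2

With common normal n = (0, −3, −4) (|n| = 5), the distance is |(-16) − (-6)|/|n| = 10/5 = 2.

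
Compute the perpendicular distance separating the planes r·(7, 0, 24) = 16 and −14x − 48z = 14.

23/25

Divide the second equation by -2 to match normals: 7x + 24z = -7.
Both planes have normal n = (7, 0, 24), |n| = 25. Any point on the first plane is at distance |(-7) − 16|/|n| = 23/25 from the second.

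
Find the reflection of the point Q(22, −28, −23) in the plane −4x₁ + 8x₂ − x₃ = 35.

(-10, 36, -31)

n = (−4, 8, −1), |n|² = 81, n·Q − 35 = -324, so t = -324/81 = -4.
Foot F = Q − (-4)·n = (6, 4, −27); the reflection is 2F − Q = (−10, 36, −31).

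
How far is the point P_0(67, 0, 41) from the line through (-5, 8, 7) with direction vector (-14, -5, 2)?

Direction vector d = (-14, -5, 2).
AP = (72, -8, 34); AP·d = -900, |AP|² = 6404, |d|² = 225.
distance² = |AP|² − (AP·d)²/|d|² = 6404 − 810000/225 = 2804, so the distance is 2√701.

2√701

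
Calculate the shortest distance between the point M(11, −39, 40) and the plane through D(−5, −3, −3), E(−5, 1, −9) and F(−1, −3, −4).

DE = (0, 4, −6) and DF = (4, 0, −1), so a normal is n = DE × DF = (−4, −24, −16).
n = (−4, −24, −16); n·P − 140 = 112; |n| = 4√53; distance = 112/(4√53) = 28√53/53.

28√53/53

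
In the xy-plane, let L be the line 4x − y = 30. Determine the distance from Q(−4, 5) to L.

The normal to the line is n = (4, −1) with |n| = √17.
|n·Q − 30| = |-21 − 30| = 51, so the distance is 51/√17 = 3√17.

3√17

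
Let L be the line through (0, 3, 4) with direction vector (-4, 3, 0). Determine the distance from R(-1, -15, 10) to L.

3√29

Direction vector d = (-4, 3, 0).
AP = (-1, -18, 6), and AP × d = (-18, -24, -75).
|AP × d|² = 6525 and |d|² = 25, so the distance is √(6525/25) = √261 = 3√29.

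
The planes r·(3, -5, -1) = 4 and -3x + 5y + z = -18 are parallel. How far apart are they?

Divide the second equation by -1 to match normals: 3x - 5y - z = 18.
Both planes have normal n = (3, -5, -1), |n| = √35. Any point on the first plane is at distance |18 − 4|/|n| = 14/√35 from the second.

14/√35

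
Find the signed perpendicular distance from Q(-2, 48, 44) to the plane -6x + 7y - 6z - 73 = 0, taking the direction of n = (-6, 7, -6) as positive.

n·Q − 73 = 11.
|n| = 11, so the signed distance is 11/11 = 1.

1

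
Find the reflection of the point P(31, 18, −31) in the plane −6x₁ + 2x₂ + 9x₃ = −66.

(-5, 30, 23)

n = (−6, 2, 9), |n|² = 121, n·P − (-66) = -363, so t = -363/121 = -3.
Foot F = P − (-3)·n = (13, 24, −4); the reflection is 2F − P = (−5, 30, 23).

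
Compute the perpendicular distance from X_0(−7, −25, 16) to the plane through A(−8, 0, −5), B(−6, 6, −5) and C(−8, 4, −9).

AB = (2, 6, 0) and AC = (0, 4, −4), so a normal is n = AB × AC = (−24, 8, 8).
d = |(-24)·(-7) + 8·(-25) + 8·16 − 152| / √(576 + 64 + 64) = |-56| / (8√11) = 7√11/11.

7/√11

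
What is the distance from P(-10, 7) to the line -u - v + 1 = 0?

2√2

The normal to the line is n = (-1, -1) with |n| = √2.
|n·P − (-1)| = |3 − (-1)| = 4, so the distance is 4/√2 = 2√2.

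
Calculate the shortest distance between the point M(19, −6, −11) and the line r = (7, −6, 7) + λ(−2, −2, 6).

Direction vector d = (−2, −2, 6).
AP = (12, 0, −18), and AP × d = (−36, −36, −24).
|AP × d|² = 3168 and |d|² = 44, so the distance is √(3168/44) = √72 = 6√2.

6√2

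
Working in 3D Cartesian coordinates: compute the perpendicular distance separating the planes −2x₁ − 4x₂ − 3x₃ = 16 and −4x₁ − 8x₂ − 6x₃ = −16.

24√29/29

Divide the second equation by 2 to match normals: −2x₁ − 4x₂ − 3x₃ = -8.
Both planes have normal n = (−2, −4, −3), |n| = √29. Any point on the first plane is at distance |(-8) − 16|/|n| = 24/√29 from the second.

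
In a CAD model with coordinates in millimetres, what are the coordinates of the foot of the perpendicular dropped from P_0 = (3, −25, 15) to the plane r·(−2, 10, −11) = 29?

n = (−2, 10, −11), |n|² = 225, and n·P_0 − 29 = -450.
t = -450/225 = -2, so the foot is P_0 − t·n = (3, −25, 15) − (-2)·(−2, 10, −11) = (−1, −5, −7).

(-1, -5, -7)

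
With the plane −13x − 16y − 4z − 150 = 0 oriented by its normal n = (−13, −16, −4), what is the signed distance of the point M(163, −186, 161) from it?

3

n·M − 150 = 63.
|n| = 21, so the signed distance is 63/21 = 3.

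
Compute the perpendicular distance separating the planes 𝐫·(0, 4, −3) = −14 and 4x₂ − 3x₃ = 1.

Both planes have normal n = (0, 4, −3), |n| = 5. Any point on the first plane is at distance |1 − (-14)|/|n| = 15/5 = 3 from the second.

3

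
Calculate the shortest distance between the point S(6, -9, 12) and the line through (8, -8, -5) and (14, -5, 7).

A direction vector is d = (6, 3, 12).
AP = (-2, -1, 17); AP·d = 189, |AP|² = 294, |d|² = 189.
distance² = |AP|² − (AP·d)²/|d|² = 294 − 35721/189 = 105, so the distance is √105.

√105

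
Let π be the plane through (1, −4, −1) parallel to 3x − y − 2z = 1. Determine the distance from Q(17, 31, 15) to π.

Parallel planes share the normal n = (3, −1, −2); since (1, −4, −1) lies on the plane, its equation is 3x − y − 2z = 9.
Then n·(17, 31, 15) − 9 = −19.
|n| = √(9 + 1 + 4) = √14, so the distance is |-19|/√14 = 19/√14.

19/√14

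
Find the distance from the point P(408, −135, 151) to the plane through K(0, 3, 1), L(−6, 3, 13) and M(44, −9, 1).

KL = (−6, 0, 12) and KM = (44, −12, 0), so a normal is n = KL × KM = (144, 528, 72).
Then n·(408, −135, 151) − 1656 = −3312.
|n| = √(20736 + 278784 + 5184) = 552, so the distance is |-3312|/552 = 6.

6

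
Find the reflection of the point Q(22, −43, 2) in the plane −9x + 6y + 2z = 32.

(-50, 5, 18)

With n = (−9, 6, 2), the signed offset is (n·Q − 32)/|n|² = -484/121 = -4.
Q' = Q − 2t·n = (22, −43, 2) − (-8)·(−9, 6, 2) = (−50, 5, 18).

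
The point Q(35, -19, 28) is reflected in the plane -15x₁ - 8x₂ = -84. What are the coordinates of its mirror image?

(5, -35, 28)

n = (-15, -8, 0), |n|² = 289, n·Q − (-84) = -289, so t = -289/289 = -1.
Foot F = Q − (-1)·n = (20, -27, 28); the reflection is 2F − Q = (5, -35, 28).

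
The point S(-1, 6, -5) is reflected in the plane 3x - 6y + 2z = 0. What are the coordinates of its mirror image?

(5, -6, -1)

n = (3, -6, 2), |n|² = 49, n·S − 0 = -49, so t = -49/49 = -1.
Foot F = S − (-1)·n = (2, 0, -3); the reflection is 2F − S = (5, -6, -1).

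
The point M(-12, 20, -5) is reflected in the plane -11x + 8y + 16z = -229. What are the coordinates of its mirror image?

With n = (-11, 8, 16), the signed offset is (n·M − (-229))/|n|² = 441/441 = 1.
M' = M − 2t·n = (-12, 20, -5) − 2·(-11, 8, 16) = (10, 4, -37).

(10, 4, -37)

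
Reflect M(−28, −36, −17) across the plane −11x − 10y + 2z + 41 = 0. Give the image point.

(38, 24, -29)

With n = (−11, −10, 2), the signed offset is (n·M − (-41))/|n|² = 675/225 = 3.
M' = M − 2t·n = (−28, −36, −17) − 6·(−11, −10, 2) = (38, 24, −29).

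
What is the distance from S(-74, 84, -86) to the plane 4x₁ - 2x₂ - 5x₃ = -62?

Normal vector n = (4, -2, -5), and n·(-74, 84, -86) - (-62) = 28.
|n| = √(16 + 4 + 25) = 3√5, so the distance is |28|/(3√5) = 28√5/15.

28/(3√5)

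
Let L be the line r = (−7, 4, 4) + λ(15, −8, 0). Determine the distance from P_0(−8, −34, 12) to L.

2√305

Direction vector d = (15, −8, 0).
AP = (−1, −38, 8); AP·d = 289, |AP|² = 1509, |d|² = 289.
distance² = |AP|² − (AP·d)²/|d|² = 1509 − 83521/289 = 1220, so the distance is 2√305.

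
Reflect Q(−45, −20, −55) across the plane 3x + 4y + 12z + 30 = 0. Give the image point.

(-15, 20, 65)

n = (3, 4, 12), |n|² = 169, n·Q − (-30) = -845, so t = -845/169 = -5.
Foot F = Q − (-5)·n = (−30, 0, 5); the reflection is 2F − Q = (−15, 20, 65).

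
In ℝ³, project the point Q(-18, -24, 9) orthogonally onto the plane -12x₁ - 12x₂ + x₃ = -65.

(6, 0, 7)

n = (-12, -12, 1), |n|² = 289, and n·Q − (-65) = 578.
t = 578/289 = 2, so the foot is Q − t·n = (-18, -24, 9) − 2·(-12, -12, 1) = (6, 0, 7).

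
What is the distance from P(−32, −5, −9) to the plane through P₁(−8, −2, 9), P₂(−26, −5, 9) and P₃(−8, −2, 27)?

6/√37

P₁P₂ = (−18, −3, 0) and P₁P₃ = (0, 0, 18), so a normal is n = P₁P₂ × P₁P₃ = (−54, 324, 0).
n = (−54, 324, 0); n·P − (-216) = 324; |n| = 54√37; distance = 324/(54√37) = 6/√37.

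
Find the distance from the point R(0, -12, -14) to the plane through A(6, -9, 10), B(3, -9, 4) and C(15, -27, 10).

9/√6

AB = (-3, 0, -6) and AC = (9, -18, 0), so a normal is n = AB × AC = (-108, -54, 54).
n = (-108, -54, 54); n·P − 378 = -486; |n| = 54√6; distance = 486/(54√6) = 3√6/2.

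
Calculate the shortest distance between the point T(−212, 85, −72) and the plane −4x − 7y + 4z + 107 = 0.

8

Normal vector n = (−4, −7, 4), and n·(−212, 85, −72) − (−107) = 72.
|n| = √(16 + 49 + 16) = 9, so the distance is |72|/9 = 8.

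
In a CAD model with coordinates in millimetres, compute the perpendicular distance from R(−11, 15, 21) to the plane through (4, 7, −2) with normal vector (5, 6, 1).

2√62/31

The plane has equation n·(r − (4, 7, −2)) = 0, i.e. n·r = 60.
Then n·(−11, 15, 21) − 60 = −4.
|n| = √(25 + 36 + 1) = √62, so the distance is |-4|/√62 = 2√62/31.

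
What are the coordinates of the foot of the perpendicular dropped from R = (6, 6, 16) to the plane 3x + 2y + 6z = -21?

The perpendicular from R has direction n = (3, 2, 6): r = (6, 6, 16) + λ(3, 2, 6).
Substitute into the plane: n·(R + λn) = -21 gives 126 + 49λ = -21, so λ = -3.
Foot = (6, 6, 16) + (-3)·(3, 2, 6) = (-3, 0, -2).

(-3, 0, -2)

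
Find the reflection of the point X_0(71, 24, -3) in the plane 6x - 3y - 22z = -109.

(59, 30, 41)

With n = (6, -3, -22), the signed offset is (n·X_0 − (-109))/|n|² = 529/529 = 1.
X_0' = X_0 − 2t·n = (71, 24, -3) − 2·(6, -3, -22) = (59, 30, 41).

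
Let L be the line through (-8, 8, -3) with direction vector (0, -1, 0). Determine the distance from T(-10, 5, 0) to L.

√13

Direction vector d = (0, -1, 0).
AP = (-2, -3, 3); AP·d = 3, |AP|² = 22, |d|² = 1.
distance² = |AP|² − (AP·d)²/|d|² = 22 − 9/1 = 13, so the distance is √13.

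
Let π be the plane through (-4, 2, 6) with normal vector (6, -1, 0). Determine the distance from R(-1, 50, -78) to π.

30/√37

The plane has equation n·(r − (-4, 2, 6)) = 0, i.e. n·r = -26.
Then n·(-1, 50, -78) - (-26) = -30.
|n| = √(36 + 1 + 0) = √37, so the distance is |-30|/√37 = 30/√37.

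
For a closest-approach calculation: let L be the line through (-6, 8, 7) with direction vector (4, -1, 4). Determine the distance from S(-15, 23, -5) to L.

Direction vector d = (4, -1, 4).
AP = (-9, 15, -12), and AP × d = (48, -12, -51).
|AP × d|² = 5049 and |d|² = 33, so the distance is √(5049/33) = √153 = 3√17.

3√17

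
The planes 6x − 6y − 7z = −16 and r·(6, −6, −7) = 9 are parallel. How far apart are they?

25/11

Both planes have normal n = (6, −6, −7), |n| = 11. Any point on the first plane is at distance |9 − (-16)|/|n| = 25/11 from the second.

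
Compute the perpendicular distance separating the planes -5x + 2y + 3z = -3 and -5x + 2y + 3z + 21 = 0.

9√38/19

Both planes have normal n = (-5, 2, 3), |n| = √38. Any point on the first plane is at distance |(-21) − (-3)|/|n| = 18/√38 from the second.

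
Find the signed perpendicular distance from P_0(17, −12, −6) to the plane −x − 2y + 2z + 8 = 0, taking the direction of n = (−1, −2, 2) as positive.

1

n·P_0 − (-8) = 3.
|n| = 3, so the signed distance is 3/3 = 1.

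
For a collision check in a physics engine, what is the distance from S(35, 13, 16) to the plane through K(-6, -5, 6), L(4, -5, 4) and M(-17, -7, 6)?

KL = (10, 0, -2) and KM = (-11, -2, 0), so a normal is n = KL × KM = (-4, 22, -20).
d = |(-4)·35 + 22·13 + (-20)·16 − (-206)| / √(16 + 484 + 400) = |32| / 30 = 16/15.

16/15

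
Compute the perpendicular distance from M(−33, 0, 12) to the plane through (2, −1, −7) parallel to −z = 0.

Parallel planes share the normal n = (0, 0, −1); since (2, −1, −7) lies on the plane, its equation is −z = 7.
Then n·(−33, 0, 12) − 7 = −19.
|n| = √(0 + 0 + 1) = 1, so the distance is |-19|/1 = 19.

19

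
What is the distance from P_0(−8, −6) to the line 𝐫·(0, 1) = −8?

2

d = |0·(-8) + 1·(-6) − (-8)| / √(0 + 1) = |2|/1 = 2.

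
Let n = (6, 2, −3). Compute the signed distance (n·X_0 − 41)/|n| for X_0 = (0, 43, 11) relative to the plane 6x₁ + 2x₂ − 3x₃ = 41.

n·X_0 − 41 = 12.
|n| = 7, so the signed distance is 12/7.

12/7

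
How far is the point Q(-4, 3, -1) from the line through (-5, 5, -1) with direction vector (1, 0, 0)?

Direction vector d = (1, 0, 0).
AP = (1, -2, 0); AP·d = 1, |AP|² = 5, |d|² = 1.
distance² = |AP|² − (AP·d)²/|d|² = 5 − 1/1 = 4, so the distance is 2.

2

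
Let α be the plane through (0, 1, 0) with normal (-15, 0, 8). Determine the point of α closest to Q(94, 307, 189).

(1688/17, 307, 3165/17)

n = (-15, 0, 8), |n|² = 289, and n·Q − 0 = 102.
t = 102/289 = 6/17, so the foot is Q − t·n = (94, 307, 189) − (6/17)·(-15, 0, 8) = (1688/17, 307, 3165/17).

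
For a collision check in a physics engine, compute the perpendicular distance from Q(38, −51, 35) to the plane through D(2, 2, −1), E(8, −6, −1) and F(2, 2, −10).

DE = (6, −8, 0) and DF = (0, 0, −9), so a normal is n = DE × DF = (72, 54, 0).
n = (72, 54, 0); n·P − 252 = -270; |n| = 90; distance = 270/90 = 3.

3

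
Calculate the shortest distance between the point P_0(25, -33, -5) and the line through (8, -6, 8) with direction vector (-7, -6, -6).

√1066

Direction vector d = (-7, -6, -6).
AP = (17, -27, -13), and AP × d = (84, 193, -291).
|AP × d|² = 128986 and |d|² = 121, so the distance is √(128986/121) = √1066.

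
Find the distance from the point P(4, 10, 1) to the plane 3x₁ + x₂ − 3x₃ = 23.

4√19/19

Normal vector n = (3, 1, −3), and n·(4, 10, 1) − 23 = −4.
|n| = √(9 + 1 + 9) = √19, so the distance is |-4|/√19 = 4√19/19.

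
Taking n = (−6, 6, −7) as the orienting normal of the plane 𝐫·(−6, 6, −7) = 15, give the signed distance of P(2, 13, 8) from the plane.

n·P − 15 = -5.
|n| = 11, so the signed distance is -5/11.

-5/11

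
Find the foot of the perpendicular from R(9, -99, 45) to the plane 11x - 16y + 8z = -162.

n = (11, -16, 8), |n|² = 441, and n·R − (-162) = 2205.
t = 2205/441 = 5, so the foot is R − t·n = (9, -99, 45) − 5·(11, -16, 8) = (-46, -19, 5).

(-46, -19, 5)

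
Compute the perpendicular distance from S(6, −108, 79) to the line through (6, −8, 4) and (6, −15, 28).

A direction vector is d = (0, −7, 24).
AP = (0, −100, 75); AP·d = 2500, |AP|² = 15625, |d|² = 625.
distance² = |AP|² − (AP·d)²/|d|² = 15625 − 6250000/625 = 5625, so the distance is 75.

75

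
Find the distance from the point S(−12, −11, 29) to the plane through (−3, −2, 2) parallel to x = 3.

9

Parallel planes share the normal n = (1, 0, 0); since (−3, −2, 2) lies on the plane, its equation is x = -3.
Then n·(−12, −11, 29) − (−3) = −9.
|n| = √(1 + 0 + 0) = 1, so the distance is |-9|/1 = 9.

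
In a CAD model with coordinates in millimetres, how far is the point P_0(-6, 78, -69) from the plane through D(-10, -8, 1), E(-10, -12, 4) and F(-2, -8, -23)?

2

DE = (0, -4, 3) and DF = (8, 0, -24), so a normal is n = DE × DF = (96, 24, 32).
n = (96, 24, 32); n·P − (-1120) = 208; |n| = 104; distance = 208/104 = 2.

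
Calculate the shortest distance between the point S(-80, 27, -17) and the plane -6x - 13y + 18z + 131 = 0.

2

Normal vector n = (-6, -13, 18), and n·(-80, 27, -17) - (-131) = -46.
|n| = √(36 + 169 + 324) = 23, so the distance is |-46|/23 = 2.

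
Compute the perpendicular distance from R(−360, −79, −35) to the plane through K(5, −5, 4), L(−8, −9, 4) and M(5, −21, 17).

6

KL = (−13, −4, 0) and KM = (0, −16, 13), so a normal is n = KL × KM = (−52, 169, 208).
Then n·(−360, −79, −35) − (−273) = −1638.
|n| = √(2704 + 28561 + 43264) = 273, so the distance is |-1638|/273 = 6.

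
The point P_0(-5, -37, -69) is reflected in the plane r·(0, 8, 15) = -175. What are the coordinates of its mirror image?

n = (0, 8, 15), |n|² = 289, n·P_0 − (-175) = -1156, so t = -1156/289 = -4.
Foot F = P_0 − (-4)·n = (-5, -5, -9); the reflection is 2F − P_0 = (-5, 27, 51).

(-5, 27, 51)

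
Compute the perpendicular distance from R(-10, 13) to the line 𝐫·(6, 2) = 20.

d = |6·(-10) + 2·13 − 20| / √(36 + 4) = |-54|/(2√10) = 27√10/10.

27/√10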